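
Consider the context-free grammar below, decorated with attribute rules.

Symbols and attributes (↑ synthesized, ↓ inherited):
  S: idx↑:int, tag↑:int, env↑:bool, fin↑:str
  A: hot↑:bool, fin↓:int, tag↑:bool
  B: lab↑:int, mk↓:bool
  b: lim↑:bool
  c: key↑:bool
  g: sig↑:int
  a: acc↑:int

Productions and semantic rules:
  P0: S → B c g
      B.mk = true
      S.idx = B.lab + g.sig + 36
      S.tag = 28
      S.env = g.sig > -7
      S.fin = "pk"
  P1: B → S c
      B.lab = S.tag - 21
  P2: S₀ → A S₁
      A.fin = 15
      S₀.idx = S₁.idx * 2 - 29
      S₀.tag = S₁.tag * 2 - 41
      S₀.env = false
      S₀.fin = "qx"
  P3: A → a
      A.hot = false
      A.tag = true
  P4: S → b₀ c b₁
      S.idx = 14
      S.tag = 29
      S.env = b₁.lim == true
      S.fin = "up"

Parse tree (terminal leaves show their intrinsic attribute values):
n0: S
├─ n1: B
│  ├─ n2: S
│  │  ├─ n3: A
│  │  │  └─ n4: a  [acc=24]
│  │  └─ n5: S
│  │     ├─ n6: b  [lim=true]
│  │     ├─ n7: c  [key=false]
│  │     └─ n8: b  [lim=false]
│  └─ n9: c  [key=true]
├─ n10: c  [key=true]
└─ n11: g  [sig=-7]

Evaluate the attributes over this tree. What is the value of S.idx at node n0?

1. n1.mk = true  [true]
2. n3.fin = 15  [15]
3. n4.acc = 24  [terminal]
4. n3.hot = false  [false]
5. n3.tag = true  [true]
6. n6.lim = true  [terminal]
7. n7.key = false  [terminal]
8. n8.lim = false  [terminal]
9. n5.idx = 14  [14]
10. n5.tag = 29  [29]
11. n5.env = false  [b₁.lim == true]
12. n5.fin = "up"  ["up"]
13. n2.idx = -1  [S₁.idx * 2 - 29]
14. n2.tag = 17  [S₁.tag * 2 - 41]
15. n2.env = false  [false]
16. n2.fin = "qx"  ["qx"]
17. n9.key = true  [terminal]
18. n1.lab = -4  [S.tag - 21]
19. n10.key = true  [terminal]
20. n11.sig = -7  [terminal]
21. n0.idx = 25  [B.lab + g.sig + 36]
22. n0.tag = 28  [28]
23. n0.env = false  [g.sig > -7]
24. n0.fin = "pk"  ["pk"]

25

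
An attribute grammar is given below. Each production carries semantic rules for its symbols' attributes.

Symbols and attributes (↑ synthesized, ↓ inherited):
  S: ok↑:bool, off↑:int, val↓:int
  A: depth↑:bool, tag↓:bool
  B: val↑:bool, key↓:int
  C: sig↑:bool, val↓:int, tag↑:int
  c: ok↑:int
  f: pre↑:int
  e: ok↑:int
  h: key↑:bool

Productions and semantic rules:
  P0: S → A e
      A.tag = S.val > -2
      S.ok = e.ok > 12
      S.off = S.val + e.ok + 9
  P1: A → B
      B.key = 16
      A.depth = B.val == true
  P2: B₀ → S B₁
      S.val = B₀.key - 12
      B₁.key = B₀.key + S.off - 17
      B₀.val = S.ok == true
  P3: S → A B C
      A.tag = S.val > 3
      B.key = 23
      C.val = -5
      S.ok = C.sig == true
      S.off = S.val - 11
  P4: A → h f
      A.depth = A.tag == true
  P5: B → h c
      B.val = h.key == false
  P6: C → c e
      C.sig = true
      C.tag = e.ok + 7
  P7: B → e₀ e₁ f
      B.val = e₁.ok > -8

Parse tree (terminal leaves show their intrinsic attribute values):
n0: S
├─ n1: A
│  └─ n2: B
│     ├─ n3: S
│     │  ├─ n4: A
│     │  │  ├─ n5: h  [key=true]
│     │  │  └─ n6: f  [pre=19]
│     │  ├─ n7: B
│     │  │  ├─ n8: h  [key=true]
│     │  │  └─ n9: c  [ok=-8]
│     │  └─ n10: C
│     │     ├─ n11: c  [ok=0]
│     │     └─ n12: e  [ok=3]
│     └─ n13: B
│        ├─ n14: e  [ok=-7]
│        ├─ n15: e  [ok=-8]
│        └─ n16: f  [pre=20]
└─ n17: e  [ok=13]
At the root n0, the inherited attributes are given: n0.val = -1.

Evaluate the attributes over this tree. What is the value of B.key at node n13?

-8

1. n0.val = -1  [given at root]
2. n1.tag = true  [S.val > -2]
3. n2.key = 16  [16]
4. n3.val = 4  [B₀.key - 12]
5. n4.tag = true  [S.val > 3]
6. n5.key = true  [terminal]
7. n6.pre = 19  [terminal]
8. n4.depth = true  [A.tag == true]
9. n7.key = 23  [23]
10. n8.key = true  [terminal]
11. n9.ok = -8  [terminal]
12. n7.val = false  [h.key == false]
13. n10.val = -5  [-5]
14. n11.ok = 0  [terminal]
15. n12.ok = 3  [terminal]
16. n10.sig = true  [true]
17. n10.tag = 10  [e.ok + 7]
18. n3.ok = true  [C.sig == true]
19. n3.off = -7  [S.val - 11]
20. n13.key = -8  [B₀.key + S.off - 17]
21. n14.ok = -7  [terminal]
22. n15.ok = -8  [terminal]
23. n16.pre = 20  [terminal]
24. n13.val = false  [e₁.ok > -8]
25. n2.val = true  [S.ok == true]
26. n1.depth = true  [B.val == true]
27. n17.ok = 13  [terminal]
28. n0.ok = true  [e.ok > 12]
29. n0.off = 21  [S.val + e.ok + 9]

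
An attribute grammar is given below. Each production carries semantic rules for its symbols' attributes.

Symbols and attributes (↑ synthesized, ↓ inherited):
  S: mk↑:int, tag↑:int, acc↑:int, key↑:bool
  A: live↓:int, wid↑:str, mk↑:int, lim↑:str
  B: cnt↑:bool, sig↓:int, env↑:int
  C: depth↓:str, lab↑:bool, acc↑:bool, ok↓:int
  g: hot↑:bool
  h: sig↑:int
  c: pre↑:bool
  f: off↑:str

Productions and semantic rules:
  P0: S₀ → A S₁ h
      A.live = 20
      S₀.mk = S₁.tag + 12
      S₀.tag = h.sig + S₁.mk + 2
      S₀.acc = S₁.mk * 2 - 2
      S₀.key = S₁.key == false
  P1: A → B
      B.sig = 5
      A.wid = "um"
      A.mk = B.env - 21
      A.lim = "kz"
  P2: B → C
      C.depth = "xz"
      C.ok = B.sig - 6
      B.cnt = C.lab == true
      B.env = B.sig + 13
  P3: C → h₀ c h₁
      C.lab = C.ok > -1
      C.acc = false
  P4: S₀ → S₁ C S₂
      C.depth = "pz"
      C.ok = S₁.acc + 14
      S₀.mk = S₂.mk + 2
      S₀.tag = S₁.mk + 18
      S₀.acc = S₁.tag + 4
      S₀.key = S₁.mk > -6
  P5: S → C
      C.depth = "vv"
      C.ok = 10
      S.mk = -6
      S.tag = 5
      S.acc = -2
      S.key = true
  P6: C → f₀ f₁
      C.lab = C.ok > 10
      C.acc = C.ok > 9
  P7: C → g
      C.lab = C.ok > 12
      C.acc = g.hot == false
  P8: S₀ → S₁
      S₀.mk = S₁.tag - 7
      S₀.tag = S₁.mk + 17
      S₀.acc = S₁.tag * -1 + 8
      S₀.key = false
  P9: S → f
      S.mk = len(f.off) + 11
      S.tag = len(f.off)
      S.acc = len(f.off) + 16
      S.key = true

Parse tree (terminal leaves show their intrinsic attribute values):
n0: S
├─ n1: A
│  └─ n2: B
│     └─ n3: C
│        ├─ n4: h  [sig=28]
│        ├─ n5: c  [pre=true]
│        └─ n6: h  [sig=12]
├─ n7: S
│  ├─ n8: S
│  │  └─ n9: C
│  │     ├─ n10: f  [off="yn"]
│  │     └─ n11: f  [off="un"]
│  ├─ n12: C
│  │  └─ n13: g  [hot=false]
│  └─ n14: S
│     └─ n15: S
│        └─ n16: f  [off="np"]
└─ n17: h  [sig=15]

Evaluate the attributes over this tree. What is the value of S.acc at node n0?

1. n1.live = 20  [20]
2. n2.sig = 5  [5]
3. n3.depth = "xz"  ["xz"]
4. n3.ok = -1  [B.sig - 6]
5. n4.sig = 28  [terminal]
6. n5.pre = true  [terminal]
7. n6.sig = 12  [terminal]
8. n3.lab = false  [C.ok > -1]
9. n3.acc = false  [false]
10. n2.cnt = false  [C.lab == true]
11. n2.env = 18  [B.sig + 13]
12. n1.wid = "um"  ["um"]
13. n1.mk = -3  [B.env - 21]
14. n1.lim = "kz"  ["kz"]
15. n9.depth = "vv"  ["vv"]
16. n9.ok = 10  [10]
17. n10.off = "yn"  [terminal]
18. n11.off = "un"  [terminal]
19. n9.lab = false  [C.ok > 10]
20. n9.acc = true  [C.ok > 9]
21. n8.mk = -6  [-6]
22. n8.tag = 5  [5]
23. n8.acc = -2  [-2]
24. n8.key = true  [true]
25. n12.depth = "pz"  ["pz"]
26. n12.ok = 12  [S₁.acc + 14]
27. n13.hot = false  [terminal]
28. n12.lab = false  [C.ok > 12]
29. n12.acc = true  [g.hot == false]
30. n16.off = "np"  [terminal]
31. n15.mk = 13  [len(f.off) + 11]
32. n15.tag = 2  [len(f.off)]
33. n15.acc = 18  [len(f.off) + 16]
34. n15.key = true  [true]
35. n14.mk = -5  [S₁.tag - 7]
36. n14.tag = 30  [S₁.mk + 17]
37. n14.acc = 6  [S₁.tag * -1 + 8]
38. n14.key = false  [false]
39. n7.mk = -3  [S₂.mk + 2]
40. n7.tag = 12  [S₁.mk + 18]
41. n7.acc = 9  [S₁.tag + 4]
42. n7.key = false  [S₁.mk > -6]
43. n17.sig = 15  [terminal]
44. n0.mk = 24  [S₁.tag + 12]
45. n0.tag = 14  [h.sig + S₁.mk + 2]
46. n0.acc = -8  [S₁.mk * 2 - 2]
47. n0.key = true  [S₁.key == false]

-8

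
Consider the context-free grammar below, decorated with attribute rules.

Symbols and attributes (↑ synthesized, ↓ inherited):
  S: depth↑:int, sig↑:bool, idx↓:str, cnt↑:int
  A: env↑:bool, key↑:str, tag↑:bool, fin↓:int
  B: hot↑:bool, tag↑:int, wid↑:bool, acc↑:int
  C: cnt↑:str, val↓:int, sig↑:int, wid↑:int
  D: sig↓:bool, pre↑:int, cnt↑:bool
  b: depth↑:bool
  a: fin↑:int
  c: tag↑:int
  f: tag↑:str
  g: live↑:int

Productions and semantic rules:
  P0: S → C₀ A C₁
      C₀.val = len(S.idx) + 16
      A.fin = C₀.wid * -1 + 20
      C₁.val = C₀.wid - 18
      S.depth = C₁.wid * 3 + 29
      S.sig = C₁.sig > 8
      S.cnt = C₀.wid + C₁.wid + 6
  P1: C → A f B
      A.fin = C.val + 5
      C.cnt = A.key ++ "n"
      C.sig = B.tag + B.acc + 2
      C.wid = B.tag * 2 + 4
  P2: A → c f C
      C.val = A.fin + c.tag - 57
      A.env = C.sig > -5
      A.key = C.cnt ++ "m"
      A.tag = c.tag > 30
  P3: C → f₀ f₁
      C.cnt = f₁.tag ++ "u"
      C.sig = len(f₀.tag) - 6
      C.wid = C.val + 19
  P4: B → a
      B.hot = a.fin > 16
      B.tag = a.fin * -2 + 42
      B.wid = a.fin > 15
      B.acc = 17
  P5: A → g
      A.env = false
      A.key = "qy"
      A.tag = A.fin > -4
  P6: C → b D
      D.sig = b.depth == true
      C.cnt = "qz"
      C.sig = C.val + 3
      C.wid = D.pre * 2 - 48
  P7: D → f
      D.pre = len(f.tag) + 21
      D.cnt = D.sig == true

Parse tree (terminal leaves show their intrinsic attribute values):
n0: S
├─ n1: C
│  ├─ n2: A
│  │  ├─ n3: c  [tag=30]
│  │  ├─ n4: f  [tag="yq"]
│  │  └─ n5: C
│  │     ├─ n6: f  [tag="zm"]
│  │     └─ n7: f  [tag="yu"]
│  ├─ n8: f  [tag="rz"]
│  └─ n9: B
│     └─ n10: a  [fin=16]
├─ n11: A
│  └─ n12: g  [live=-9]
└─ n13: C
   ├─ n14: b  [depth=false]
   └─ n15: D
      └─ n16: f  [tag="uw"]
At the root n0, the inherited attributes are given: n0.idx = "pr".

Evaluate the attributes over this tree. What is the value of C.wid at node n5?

1. n0.idx = "pr"  [given at root]
2. n1.val = 18  [len(S.idx) + 16]
3. n2.fin = 23  [C.val + 5]
4. n3.tag = 30  [terminal]
5. n4.tag = "yq"  [terminal]
6. n5.val = -4  [A.fin + c.tag - 57]
7. n6.tag = "zm"  [terminal]
8. n7.tag = "yu"  [terminal]
9. n5.cnt = "yuu"  [f₁.tag ++ "u"]
10. n5.sig = -4  [len(f₀.tag) - 6]
11. n5.wid = 15  [C.val + 19]
12. n2.env = true  [C.sig > -5]
13. n2.key = "yuum"  [C.cnt ++ "m"]
14. n2.tag = false  [c.tag > 30]
15. n8.tag = "rz"  [terminal]
16. n10.fin = 16  [terminal]
17. n9.hot = false  [a.fin > 16]
18. n9.tag = 10  [a.fin * -2 + 42]
19. n9.wid = true  [a.fin > 15]
20. n9.acc = 17  [17]
21. n1.cnt = "yuumn"  [A.key ++ "n"]
22. n1.sig = 29  [B.tag + B.acc + 2]
23. n1.wid = 24  [B.tag * 2 + 4]
24. n11.fin = -4  [C₀.wid * -1 + 20]
25. n12.live = -9  [terminal]
26. n11.env = false  [false]
27. n11.key = "qy"  ["qy"]
28. n11.tag = false  [A.fin > -4]
29. n13.val = 6  [C₀.wid - 18]
30. n14.depth = false  [terminal]
31. n15.sig = false  [b.depth == true]
32. n16.tag = "uw"  [terminal]
33. n15.pre = 23  [len(f.tag) + 21]
34. n15.cnt = false  [D.sig == true]
35. n13.cnt = "qz"  ["qz"]
36. n13.sig = 9  [C.val + 3]
37. n13.wid = -2  [D.pre * 2 - 48]
38. n0.depth = 23  [C₁.wid * 3 + 29]
39. n0.sig = true  [C₁.sig > 8]
40. n0.cnt = 28  [C₀.wid + C₁.wid + 6]

15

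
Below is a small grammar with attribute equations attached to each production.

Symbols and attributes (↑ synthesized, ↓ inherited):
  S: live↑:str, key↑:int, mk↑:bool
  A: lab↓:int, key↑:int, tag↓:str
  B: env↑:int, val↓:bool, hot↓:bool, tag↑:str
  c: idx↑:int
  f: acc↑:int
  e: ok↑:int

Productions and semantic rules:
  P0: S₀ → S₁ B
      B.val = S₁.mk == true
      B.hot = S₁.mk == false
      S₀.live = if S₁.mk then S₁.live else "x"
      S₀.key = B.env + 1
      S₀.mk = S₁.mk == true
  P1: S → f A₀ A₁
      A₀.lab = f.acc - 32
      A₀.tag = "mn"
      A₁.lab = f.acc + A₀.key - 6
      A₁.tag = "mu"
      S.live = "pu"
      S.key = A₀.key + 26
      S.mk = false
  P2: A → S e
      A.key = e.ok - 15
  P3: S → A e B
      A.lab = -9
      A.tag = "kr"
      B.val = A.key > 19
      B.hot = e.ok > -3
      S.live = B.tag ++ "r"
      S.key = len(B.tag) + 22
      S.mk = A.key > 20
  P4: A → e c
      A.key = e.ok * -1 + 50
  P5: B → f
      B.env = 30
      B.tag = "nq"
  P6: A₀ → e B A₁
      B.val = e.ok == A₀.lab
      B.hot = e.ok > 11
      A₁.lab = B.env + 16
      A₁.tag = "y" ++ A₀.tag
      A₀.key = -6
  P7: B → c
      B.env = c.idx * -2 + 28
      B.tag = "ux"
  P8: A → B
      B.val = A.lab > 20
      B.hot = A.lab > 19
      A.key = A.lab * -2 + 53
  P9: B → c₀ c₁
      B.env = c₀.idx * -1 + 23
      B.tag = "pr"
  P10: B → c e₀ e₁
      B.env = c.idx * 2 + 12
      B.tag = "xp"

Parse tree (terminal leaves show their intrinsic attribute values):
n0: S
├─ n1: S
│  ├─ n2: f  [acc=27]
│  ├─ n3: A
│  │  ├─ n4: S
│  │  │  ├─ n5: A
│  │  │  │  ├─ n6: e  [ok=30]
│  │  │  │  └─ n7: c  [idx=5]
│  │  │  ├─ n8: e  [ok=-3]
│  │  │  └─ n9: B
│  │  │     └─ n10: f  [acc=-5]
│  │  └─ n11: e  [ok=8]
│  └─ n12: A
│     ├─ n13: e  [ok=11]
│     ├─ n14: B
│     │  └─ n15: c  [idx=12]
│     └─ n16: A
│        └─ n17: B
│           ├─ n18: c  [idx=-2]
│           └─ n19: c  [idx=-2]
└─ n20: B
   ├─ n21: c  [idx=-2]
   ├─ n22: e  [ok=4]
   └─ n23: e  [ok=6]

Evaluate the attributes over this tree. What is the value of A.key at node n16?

1. n2.acc = 27  [terminal]
2. n3.lab = -5  [f.acc - 32]
3. n3.tag = "mn"  ["mn"]
4. n5.lab = -9  [-9]
5. n5.tag = "kr"  ["kr"]
6. n6.ok = 30  [terminal]
7. n7.idx = 5  [terminal]
8. n5.key = 20  [e.ok * -1 + 50]
9. n8.ok = -3  [terminal]
10. n9.val = true  [A.key > 19]
11. n9.hot = false  [e.ok > -3]
12. n10.acc = -5  [terminal]
13. n9.env = 30  [30]
14. n9.tag = "nq"  ["nq"]
15. n4.live = "nqr"  [B.tag ++ "r"]
16. n4.key = 24  [len(B.tag) + 22]
17. n4.mk = false  [A.key > 20]
18. n11.ok = 8  [terminal]
19. n3.key = -7  [e.ok - 15]
20. n12.lab = 14  [f.acc + A₀.key - 6]
21. n12.tag = "mu"  ["mu"]
22. n13.ok = 11  [terminal]
23. n14.val = false  [e.ok == A₀.lab]
24. n14.hot = false  [e.ok > 11]
25. n15.idx = 12  [terminal]
26. n14.env = 4  [c.idx * -2 + 28]
27. n14.tag = "ux"  ["ux"]
28. n16.lab = 20  [B.env + 16]
29. n16.tag = "ymu"  ["y" ++ A₀.tag]
30. n17.val = false  [A.lab > 20]
31. n17.hot = true  [A.lab > 19]
32. n18.idx = -2  [terminal]
33. n19.idx = -2  [terminal]
34. n17.env = 25  [c₀.idx * -1 + 23]
35. n17.tag = "pr"  ["pr"]
36. n16.key = 13  [A.lab * -2 + 53]
37. n12.key = -6  [-6]
38. n1.live = "pu"  ["pu"]
39. n1.key = 19  [A₀.key + 26]
40. n1.mk = false  [false]
41. n20.val = false  [S₁.mk == true]
42. n20.hot = true  [S₁.mk == false]
43. n21.idx = -2  [terminal]
44. n22.ok = 4  [terminal]
45. n23.ok = 6  [terminal]
46. n20.env = 8  [c.idx * 2 + 12]
47. n20.tag = "xp"  ["xp"]
48. n0.live = "x"  [if S₁.mk then S₁.live else "x"]
49. n0.key = 9  [B.env + 1]
50. n0.mk = false  [S₁.mk == true]

13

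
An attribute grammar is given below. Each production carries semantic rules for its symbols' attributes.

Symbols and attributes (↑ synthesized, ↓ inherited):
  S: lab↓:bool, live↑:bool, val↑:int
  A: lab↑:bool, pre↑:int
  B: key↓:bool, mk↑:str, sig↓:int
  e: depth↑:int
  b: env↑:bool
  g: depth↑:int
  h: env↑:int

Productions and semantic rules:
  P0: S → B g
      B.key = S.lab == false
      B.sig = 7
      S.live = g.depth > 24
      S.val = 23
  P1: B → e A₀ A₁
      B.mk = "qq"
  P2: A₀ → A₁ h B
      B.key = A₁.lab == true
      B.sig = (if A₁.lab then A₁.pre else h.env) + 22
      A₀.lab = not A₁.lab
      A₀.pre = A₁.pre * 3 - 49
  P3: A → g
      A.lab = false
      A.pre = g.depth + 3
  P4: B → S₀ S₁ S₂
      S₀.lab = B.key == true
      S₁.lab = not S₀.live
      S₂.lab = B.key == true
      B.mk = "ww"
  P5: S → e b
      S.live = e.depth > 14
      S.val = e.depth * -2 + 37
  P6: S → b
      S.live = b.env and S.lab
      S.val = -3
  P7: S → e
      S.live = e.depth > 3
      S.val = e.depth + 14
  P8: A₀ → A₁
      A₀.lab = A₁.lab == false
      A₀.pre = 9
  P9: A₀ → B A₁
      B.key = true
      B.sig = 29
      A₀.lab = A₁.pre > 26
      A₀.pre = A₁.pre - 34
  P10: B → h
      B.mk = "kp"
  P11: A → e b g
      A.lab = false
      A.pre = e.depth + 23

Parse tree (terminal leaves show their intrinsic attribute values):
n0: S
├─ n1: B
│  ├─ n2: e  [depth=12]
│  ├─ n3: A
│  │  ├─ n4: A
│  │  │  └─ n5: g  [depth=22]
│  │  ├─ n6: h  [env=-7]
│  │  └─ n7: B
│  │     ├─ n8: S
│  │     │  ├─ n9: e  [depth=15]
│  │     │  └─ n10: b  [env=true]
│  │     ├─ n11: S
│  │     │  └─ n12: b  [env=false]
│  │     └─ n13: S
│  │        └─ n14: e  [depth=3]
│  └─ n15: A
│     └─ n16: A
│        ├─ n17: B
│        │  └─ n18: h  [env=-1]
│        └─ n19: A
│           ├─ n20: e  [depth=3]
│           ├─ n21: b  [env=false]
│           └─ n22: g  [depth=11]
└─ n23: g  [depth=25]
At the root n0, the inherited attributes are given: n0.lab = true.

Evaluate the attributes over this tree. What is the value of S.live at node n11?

false

1. n0.lab = true  [given at root]
2. n1.key = false  [S.lab == false]
3. n1.sig = 7  [7]
4. n2.depth = 12  [terminal]
5. n5.depth = 22  [terminal]
6. n4.lab = false  [false]
7. n4.pre = 25  [g.depth + 3]
8. n6.env = -7  [terminal]
9. n7.key = false  [A₁.lab == true]
10. n7.sig = 15  [(if A₁.lab then A₁.pre else h.env) + 22]
11. n8.lab = false  [B.key == true]
12. n9.depth = 15  [terminal]
13. n10.env = true  [terminal]
14. n8.live = true  [e.depth > 14]
15. n8.val = 7  [e.depth * -2 + 37]
16. n11.lab = false  [not S₀.live]
17. n12.env = false  [terminal]
18. n11.live = false  [b.env and S.lab]
19. n11.val = -3  [-3]
20. n13.lab = false  [B.key == true]
21. n14.depth = 3  [terminal]
22. n13.live = false  [e.depth > 3]
23. n13.val = 17  [e.depth + 14]
24. n7.mk = "ww"  ["ww"]
25. n3.lab = true  [not A₁.lab]
26. n3.pre = 26  [A₁.pre * 3 - 49]
27. n17.key = true  [true]
28. n17.sig = 29  [29]
29. n18.env = -1  [terminal]
30. n17.mk = "kp"  ["kp"]
31. n20.depth = 3  [terminal]
32. n21.env = false  [terminal]
33. n22.depth = 11  [terminal]
34. n19.lab = false  [false]
35. n19.pre = 26  [e.depth + 23]
36. n16.lab = false  [A₁.pre > 26]
37. n16.pre = -8  [A₁.pre - 34]
38. n15.lab = true  [A₁.lab == false]
39. n15.pre = 9  [9]
40. n1.mk = "qq"  ["qq"]
41. n23.depth = 25  [terminal]
42. n0.live = true  [g.depth > 24]
43. n0.val = 23  [23]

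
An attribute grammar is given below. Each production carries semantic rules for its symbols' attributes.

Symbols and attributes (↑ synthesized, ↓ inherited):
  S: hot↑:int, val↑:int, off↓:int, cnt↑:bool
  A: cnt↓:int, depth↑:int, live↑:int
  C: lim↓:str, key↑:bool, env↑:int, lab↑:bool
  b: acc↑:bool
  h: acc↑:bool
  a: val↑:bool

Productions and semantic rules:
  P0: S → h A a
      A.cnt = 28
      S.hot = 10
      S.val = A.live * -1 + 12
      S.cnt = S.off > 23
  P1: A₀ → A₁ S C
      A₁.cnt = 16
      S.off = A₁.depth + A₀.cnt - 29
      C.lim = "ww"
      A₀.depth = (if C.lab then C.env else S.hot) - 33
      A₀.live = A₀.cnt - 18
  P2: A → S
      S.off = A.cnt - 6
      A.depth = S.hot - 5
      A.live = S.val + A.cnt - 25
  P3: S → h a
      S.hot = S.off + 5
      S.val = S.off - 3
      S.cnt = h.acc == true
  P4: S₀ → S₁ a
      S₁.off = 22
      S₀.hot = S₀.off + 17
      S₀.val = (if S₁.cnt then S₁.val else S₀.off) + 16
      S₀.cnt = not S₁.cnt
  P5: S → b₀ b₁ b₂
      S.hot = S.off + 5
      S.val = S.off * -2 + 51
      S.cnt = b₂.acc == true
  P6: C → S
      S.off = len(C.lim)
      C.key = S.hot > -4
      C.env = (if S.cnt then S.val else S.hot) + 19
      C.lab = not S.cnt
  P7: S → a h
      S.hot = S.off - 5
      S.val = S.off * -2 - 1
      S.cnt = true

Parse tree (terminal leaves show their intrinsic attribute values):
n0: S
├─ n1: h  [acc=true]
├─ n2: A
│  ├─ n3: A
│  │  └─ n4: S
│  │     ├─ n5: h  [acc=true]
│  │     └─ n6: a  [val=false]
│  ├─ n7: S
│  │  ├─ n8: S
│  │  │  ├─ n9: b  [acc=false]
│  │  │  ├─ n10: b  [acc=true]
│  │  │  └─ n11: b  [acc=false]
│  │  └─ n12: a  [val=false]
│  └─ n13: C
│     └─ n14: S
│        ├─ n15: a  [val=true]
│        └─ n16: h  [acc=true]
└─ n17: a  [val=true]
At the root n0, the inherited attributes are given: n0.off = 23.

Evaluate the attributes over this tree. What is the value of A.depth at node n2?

-7

1. n0.off = 23  [given at root]
2. n1.acc = true  [terminal]
3. n2.cnt = 28  [28]
4. n3.cnt = 16  [16]
5. n4.off = 10  [A.cnt - 6]
6. n5.acc = true  [terminal]
7. n6.val = false  [terminal]
8. n4.hot = 15  [S.off + 5]
9. n4.val = 7  [S.off - 3]
10. n4.cnt = true  [h.acc == true]
11. n3.depth = 10  [S.hot - 5]
12. n3.live = -2  [S.val + A.cnt - 25]
13. n7.off = 9  [A₁.depth + A₀.cnt - 29]
14. n8.off = 22  [22]
15. n9.acc = false  [terminal]
16. n10.acc = true  [terminal]
17. n11.acc = false  [terminal]
18. n8.hot = 27  [S.off + 5]
19. n8.val = 7  [S.off * -2 + 51]
20. n8.cnt = false  [b₂.acc == true]
21. n12.val = false  [terminal]
22. n7.hot = 26  [S₀.off + 17]
23. n7.val = 25  [(if S₁.cnt then S₁.val else S₀.off) + 16]
24. n7.cnt = true  [not S₁.cnt]
25. n13.lim = "ww"  ["ww"]
26. n14.off = 2  [len(C.lim)]
27. n15.val = true  [terminal]
28. n16.acc = true  [terminal]
29. n14.hot = -3  [S.off - 5]
30. n14.val = -5  [S.off * -2 - 1]
31. n14.cnt = true  [true]
32. n13.key = true  [S.hot > -4]
33. n13.env = 14  [(if S.cnt then S.val else S.hot) + 19]
34. n13.lab = false  [not S.cnt]
35. n2.depth = -7  [(if C.lab then C.env else S.hot) - 33]
36. n2.live = 10  [A₀.cnt - 18]
37. n17.val = true  [terminal]
38. n0.hot = 10  [10]
39. n0.val = 2  [A.live * -1 + 12]
40. n0.cnt = false  [S.off > 23]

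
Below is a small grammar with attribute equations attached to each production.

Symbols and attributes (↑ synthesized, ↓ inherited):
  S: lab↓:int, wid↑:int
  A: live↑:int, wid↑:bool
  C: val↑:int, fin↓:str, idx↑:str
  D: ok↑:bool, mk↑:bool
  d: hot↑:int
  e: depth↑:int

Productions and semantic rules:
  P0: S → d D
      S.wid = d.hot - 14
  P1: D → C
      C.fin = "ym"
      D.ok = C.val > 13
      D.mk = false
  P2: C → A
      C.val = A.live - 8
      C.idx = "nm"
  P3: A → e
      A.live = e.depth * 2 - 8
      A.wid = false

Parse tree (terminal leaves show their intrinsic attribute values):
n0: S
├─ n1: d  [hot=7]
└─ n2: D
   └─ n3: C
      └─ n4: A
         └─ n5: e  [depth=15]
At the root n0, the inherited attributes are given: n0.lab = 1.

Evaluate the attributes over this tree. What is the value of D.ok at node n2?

1. n0.lab = 1  [given at root]
2. n1.hot = 7  [terminal]
3. n3.fin = "ym"  ["ym"]
4. n5.depth = 15  [terminal]
5. n4.live = 22  [e.depth * 2 - 8]
6. n4.wid = false  [false]
7. n3.val = 14  [A.live - 8]
8. n3.idx = "nm"  ["nm"]
9. n2.ok = true  [C.val > 13]
10. n2.mk = false  [false]
11. n0.wid = -7  [d.hot - 14]

true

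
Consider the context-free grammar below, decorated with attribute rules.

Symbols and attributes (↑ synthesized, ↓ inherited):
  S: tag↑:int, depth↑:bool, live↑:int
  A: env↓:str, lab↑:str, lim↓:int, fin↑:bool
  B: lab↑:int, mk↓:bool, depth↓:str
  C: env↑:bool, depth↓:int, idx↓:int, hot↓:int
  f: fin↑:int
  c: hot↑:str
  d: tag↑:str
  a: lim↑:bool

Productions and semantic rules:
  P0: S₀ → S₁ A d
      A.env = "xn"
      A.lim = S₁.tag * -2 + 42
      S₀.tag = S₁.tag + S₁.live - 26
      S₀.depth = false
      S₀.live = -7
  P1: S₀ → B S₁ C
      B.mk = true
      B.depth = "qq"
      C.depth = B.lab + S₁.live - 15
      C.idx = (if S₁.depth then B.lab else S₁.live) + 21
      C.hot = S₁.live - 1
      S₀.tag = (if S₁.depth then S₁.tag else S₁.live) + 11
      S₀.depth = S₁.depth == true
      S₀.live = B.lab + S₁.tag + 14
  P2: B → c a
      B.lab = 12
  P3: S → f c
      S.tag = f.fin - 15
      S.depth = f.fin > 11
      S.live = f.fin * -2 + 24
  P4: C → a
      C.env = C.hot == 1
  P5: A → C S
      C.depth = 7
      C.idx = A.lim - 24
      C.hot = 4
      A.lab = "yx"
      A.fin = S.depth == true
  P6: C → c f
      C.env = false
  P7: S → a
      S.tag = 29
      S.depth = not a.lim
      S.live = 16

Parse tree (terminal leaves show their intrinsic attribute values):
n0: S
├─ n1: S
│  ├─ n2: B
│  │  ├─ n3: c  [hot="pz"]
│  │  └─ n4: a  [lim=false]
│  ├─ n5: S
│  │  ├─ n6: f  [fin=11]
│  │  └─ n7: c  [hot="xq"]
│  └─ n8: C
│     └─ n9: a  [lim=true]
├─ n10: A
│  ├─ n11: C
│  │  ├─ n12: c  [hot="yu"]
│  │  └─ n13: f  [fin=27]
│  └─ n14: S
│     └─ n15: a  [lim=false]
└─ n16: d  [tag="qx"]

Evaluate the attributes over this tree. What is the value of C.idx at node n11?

-8

1. n2.mk = true  [true]
2. n2.depth = "qq"  ["qq"]
3. n3.hot = "pz"  [terminal]
4. n4.lim = false  [terminal]
5. n2.lab = 12  [12]
6. n6.fin = 11  [terminal]
7. n7.hot = "xq"  [terminal]
8. n5.tag = -4  [f.fin - 15]
9. n5.depth = false  [f.fin > 11]
10. n5.live = 2  [f.fin * -2 + 24]
11. n8.depth = -1  [B.lab + S₁.live - 15]
12. n8.idx = 23  [(if S₁.depth then B.lab else S₁.live) + 21]
13. n8.hot = 1  [S₁.live - 1]
14. n9.lim = true  [terminal]
15. n8.env = true  [C.hot == 1]
16. n1.tag = 13  [(if S₁.depth then S₁.tag else S₁.live) + 11]
17. n1.depth = false  [S₁.depth == true]
18. n1.live = 22  [B.lab + S₁.tag + 14]
19. n10.env = "xn"  ["xn"]
20. n10.lim = 16  [S₁.tag * -2 + 42]
21. n11.depth = 7  [7]
22. n11.idx = -8  [A.lim - 24]
23. n11.hot = 4  [4]
24. n12.hot = "yu"  [terminal]
25. n13.fin = 27  [terminal]
26. n11.env = false  [false]
27. n15.lim = false  [terminal]
28. n14.tag = 29  [29]
29. n14.depth = true  [not a.lim]
30. n14.live = 16  [16]
31. n10.lab = "yx"  ["yx"]
32. n10.fin = true  [S.depth == true]
33. n16.tag = "qx"  [terminal]
34. n0.tag = 9  [S₁.tag + S₁.live - 26]
35. n0.depth = false  [false]
36. n0.live = -7  [-7]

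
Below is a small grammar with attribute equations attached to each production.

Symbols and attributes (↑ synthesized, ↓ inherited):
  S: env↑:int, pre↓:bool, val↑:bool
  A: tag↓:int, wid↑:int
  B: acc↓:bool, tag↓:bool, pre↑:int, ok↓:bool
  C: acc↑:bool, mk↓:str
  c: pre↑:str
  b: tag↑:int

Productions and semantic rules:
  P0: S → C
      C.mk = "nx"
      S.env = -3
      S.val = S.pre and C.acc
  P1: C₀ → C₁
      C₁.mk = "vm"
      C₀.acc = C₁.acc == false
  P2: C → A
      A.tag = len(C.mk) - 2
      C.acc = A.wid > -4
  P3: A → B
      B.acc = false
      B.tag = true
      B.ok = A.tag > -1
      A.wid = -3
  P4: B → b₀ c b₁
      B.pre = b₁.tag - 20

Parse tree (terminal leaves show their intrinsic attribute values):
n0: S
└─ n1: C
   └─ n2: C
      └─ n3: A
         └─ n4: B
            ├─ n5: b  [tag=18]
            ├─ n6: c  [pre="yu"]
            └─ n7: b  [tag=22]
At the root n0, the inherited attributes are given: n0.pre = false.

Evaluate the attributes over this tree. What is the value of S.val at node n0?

1. n0.pre = false  [given at root]
2. n1.mk = "nx"  ["nx"]
3. n2.mk = "vm"  ["vm"]
4. n3.tag = 0  [len(C.mk) - 2]
5. n4.acc = false  [false]
6. n4.tag = true  [true]
7. n4.ok = true  [A.tag > -1]
8. n5.tag = 18  [terminal]
9. n6.pre = "yu"  [terminal]
10. n7.tag = 22  [terminal]
11. n4.pre = 2  [b₁.tag - 20]
12. n3.wid = -3  [-3]
13. n2.acc = true  [A.wid > -4]
14. n1.acc = false  [C₁.acc == false]
15. n0.env = -3  [-3]
16. n0.val = false  [S.pre and C.acc]

false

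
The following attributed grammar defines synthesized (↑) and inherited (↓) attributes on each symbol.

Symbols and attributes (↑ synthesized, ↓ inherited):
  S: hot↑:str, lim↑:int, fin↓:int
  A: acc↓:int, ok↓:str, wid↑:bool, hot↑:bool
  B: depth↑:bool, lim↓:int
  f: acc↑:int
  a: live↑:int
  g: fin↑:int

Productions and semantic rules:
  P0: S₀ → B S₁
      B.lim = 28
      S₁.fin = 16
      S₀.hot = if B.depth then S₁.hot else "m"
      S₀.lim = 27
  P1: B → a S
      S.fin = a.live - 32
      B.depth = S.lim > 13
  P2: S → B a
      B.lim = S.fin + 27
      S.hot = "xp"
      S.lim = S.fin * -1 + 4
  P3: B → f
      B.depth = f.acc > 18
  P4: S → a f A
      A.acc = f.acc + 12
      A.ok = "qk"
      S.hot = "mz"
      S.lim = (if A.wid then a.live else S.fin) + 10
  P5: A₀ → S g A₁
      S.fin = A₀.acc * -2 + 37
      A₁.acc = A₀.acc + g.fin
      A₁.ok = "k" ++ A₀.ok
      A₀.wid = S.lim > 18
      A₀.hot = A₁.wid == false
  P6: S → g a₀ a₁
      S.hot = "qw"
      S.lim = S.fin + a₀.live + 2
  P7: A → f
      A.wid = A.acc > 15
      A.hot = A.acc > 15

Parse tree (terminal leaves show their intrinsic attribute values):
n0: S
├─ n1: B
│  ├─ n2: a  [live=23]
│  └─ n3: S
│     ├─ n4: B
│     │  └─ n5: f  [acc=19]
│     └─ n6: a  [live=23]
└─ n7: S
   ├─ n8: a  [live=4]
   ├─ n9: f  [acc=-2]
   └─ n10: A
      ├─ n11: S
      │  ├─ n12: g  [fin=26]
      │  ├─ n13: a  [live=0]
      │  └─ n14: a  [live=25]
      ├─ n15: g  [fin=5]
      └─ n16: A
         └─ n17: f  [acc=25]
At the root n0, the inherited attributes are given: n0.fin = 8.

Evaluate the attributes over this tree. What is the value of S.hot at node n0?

"m"

1. n0.fin = 8  [given at root]
2. n1.lim = 28  [28]
3. n2.live = 23  [terminal]
4. n3.fin = -9  [a.live - 32]
5. n4.lim = 18  [S.fin + 27]
6. n5.acc = 19  [terminal]
7. n4.depth = true  [f.acc > 18]
8. n6.live = 23  [terminal]
9. n3.hot = "xp"  ["xp"]
10. n3.lim = 13  [S.fin * -1 + 4]
11. n1.depth = false  [S.lim > 13]
12. n7.fin = 16  [16]
13. n8.live = 4  [terminal]
14. n9.acc = -2  [terminal]
15. n10.acc = 10  [f.acc + 12]
16. n10.ok = "qk"  ["qk"]
17. n11.fin = 17  [A₀.acc * -2 + 37]
18. n12.fin = 26  [terminal]
19. n13.live = 0  [terminal]
20. n14.live = 25  [terminal]
21. n11.hot = "qw"  ["qw"]
22. n11.lim = 19  [S.fin + a₀.live + 2]
23. n15.fin = 5  [terminal]
24. n16.acc = 15  [A₀.acc + g.fin]
25. n16.ok = "kqk"  ["k" ++ A₀.ok]
26. n17.acc = 25  [terminal]
27. n16.wid = false  [A.acc > 15]
28. n16.hot = false  [A.acc > 15]
29. n10.wid = true  [S.lim > 18]
30. n10.hot = true  [A₁.wid == false]
31. n7.hot = "mz"  ["mz"]
32. n7.lim = 14  [(if A.wid then a.live else S.fin) + 10]
33. n0.hot = "m"  [if B.depth then S₁.hot else "m"]
34. n0.lim = 27  [27]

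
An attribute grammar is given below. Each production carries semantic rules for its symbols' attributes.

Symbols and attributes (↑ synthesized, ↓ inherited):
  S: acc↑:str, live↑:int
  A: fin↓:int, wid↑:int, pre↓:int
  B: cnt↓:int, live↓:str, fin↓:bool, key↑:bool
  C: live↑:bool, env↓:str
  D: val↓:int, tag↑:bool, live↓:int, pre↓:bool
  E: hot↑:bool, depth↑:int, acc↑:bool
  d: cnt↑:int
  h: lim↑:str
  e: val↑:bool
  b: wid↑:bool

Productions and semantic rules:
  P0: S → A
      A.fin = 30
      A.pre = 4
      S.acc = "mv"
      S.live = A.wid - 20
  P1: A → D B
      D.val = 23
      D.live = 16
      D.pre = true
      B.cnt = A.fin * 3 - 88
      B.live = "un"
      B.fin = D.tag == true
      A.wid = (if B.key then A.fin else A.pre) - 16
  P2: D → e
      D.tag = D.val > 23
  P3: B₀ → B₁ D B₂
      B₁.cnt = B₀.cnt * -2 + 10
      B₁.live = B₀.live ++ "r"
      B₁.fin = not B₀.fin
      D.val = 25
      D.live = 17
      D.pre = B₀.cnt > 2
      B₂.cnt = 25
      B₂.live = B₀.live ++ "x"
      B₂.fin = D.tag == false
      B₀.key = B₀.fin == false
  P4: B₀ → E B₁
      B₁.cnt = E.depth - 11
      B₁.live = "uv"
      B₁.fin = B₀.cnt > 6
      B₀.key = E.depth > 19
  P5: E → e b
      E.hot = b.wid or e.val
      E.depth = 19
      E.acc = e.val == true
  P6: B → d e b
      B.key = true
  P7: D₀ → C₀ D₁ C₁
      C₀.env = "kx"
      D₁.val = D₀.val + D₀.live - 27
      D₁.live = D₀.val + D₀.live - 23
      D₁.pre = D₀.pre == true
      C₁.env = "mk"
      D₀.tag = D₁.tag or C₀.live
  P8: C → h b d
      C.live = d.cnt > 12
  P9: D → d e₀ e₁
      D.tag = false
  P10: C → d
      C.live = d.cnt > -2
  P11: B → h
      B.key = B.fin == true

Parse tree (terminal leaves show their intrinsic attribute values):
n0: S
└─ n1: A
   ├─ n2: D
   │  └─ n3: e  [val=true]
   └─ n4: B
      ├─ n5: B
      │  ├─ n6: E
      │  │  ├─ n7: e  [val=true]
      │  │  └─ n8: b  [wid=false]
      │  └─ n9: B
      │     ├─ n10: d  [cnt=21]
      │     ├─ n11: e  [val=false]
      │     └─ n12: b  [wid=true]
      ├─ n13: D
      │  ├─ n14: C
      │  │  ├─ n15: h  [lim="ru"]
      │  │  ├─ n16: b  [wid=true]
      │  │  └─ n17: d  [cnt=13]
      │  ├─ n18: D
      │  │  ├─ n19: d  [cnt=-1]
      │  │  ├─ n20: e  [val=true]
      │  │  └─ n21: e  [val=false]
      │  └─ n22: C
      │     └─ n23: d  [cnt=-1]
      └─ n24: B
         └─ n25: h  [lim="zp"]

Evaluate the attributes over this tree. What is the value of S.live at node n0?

-6

1. n1.fin = 30  [30]
2. n1.pre = 4  [4]
3. n2.val = 23  [23]
4. n2.live = 16  [16]
5. n2.pre = true  [true]
6. n3.val = true  [terminal]
7. n2.tag = false  [D.val > 23]
8. n4.cnt = 2  [A.fin * 3 - 88]
9. n4.live = "un"  ["un"]
10. n4.fin = false  [D.tag == true]
11. n5.cnt = 6  [B₀.cnt * -2 + 10]
12. n5.live = "unr"  [B₀.live ++ "r"]
13. n5.fin = true  [not B₀.fin]
14. n7.val = true  [terminal]
15. n8.wid = false  [terminal]
16. n6.hot = true  [b.wid or e.val]
17. n6.depth = 19  [19]
18. n6.acc = true  [e.val == true]
19. n9.cnt = 8  [E.depth - 11]
20. n9.live = "uv"  ["uv"]
21. n9.fin = false  [B₀.cnt > 6]
22. n10.cnt = 21  [terminal]
23. n11.val = false  [terminal]
24. n12.wid = true  [terminal]
25. n9.key = true  [true]
26. n5.key = false  [E.depth > 19]
27. n13.val = 25  [25]
28. n13.live = 17  [17]
29. n13.pre = false  [B₀.cnt > 2]
30. n14.env = "kx"  ["kx"]
31. n15.lim = "ru"  [terminal]
32. n16.wid = true  [terminal]
33. n17.cnt = 13  [terminal]
34. n14.live = true  [d.cnt > 12]
35. n18.val = 15  [D₀.val + D₀.live - 27]
36. n18.live = 19  [D₀.val + D₀.live - 23]
37. n18.pre = false  [D₀.pre == true]
38. n19.cnt = -1  [terminal]
39. n20.val = true  [terminal]
40. n21.val = false  [terminal]
41. n18.tag = false  [false]
42. n22.env = "mk"  ["mk"]
43. n23.cnt = -1  [terminal]
44. n22.live = true  [d.cnt > -2]
45. n13.tag = true  [D₁.tag or C₀.live]
46. n24.cnt = 25  [25]
47. n24.live = "unx"  [B₀.live ++ "x"]
48. n24.fin = false  [D.tag == false]
49. n25.lim = "zp"  [terminal]
50. n24.key = false  [B.fin == true]
51. n4.key = true  [B₀.fin == false]
52. n1.wid = 14  [(if B.key then A.fin else A.pre) - 16]
53. n0.acc = "mv"  ["mv"]
54. n0.live = -6  [A.wid - 20]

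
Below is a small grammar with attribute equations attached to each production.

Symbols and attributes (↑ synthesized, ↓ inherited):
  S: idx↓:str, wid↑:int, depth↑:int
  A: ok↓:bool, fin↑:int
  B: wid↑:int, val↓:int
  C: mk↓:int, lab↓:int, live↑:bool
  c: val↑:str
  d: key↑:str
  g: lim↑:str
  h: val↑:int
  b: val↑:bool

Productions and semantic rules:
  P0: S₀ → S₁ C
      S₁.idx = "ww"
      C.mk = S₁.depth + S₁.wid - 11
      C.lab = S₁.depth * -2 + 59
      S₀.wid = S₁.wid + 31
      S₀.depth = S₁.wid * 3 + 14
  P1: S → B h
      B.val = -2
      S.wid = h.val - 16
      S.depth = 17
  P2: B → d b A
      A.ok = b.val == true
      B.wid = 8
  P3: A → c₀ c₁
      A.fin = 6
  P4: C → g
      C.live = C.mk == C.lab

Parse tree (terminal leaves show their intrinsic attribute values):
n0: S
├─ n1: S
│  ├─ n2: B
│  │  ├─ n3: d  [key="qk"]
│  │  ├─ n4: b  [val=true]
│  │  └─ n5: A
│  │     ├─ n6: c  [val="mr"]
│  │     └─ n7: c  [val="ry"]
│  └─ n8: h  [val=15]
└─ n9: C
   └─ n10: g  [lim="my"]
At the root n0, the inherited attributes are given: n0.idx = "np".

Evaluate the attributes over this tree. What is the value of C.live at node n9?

false

1. n0.idx = "np"  [given at root]
2. n1.idx = "ww"  ["ww"]
3. n2.val = -2  [-2]
4. n3.key = "qk"  [terminal]
5. n4.val = true  [terminal]
6. n5.ok = true  [b.val == true]
7. n6.val = "mr"  [terminal]
8. n7.val = "ry"  [terminal]
9. n5.fin = 6  [6]
10. n2.wid = 8  [8]
11. n8.val = 15  [terminal]
12. n1.wid = -1  [h.val - 16]
13. n1.depth = 17  [17]
14. n9.mk = 5  [S₁.depth + S₁.wid - 11]
15. n9.lab = 25  [S₁.depth * -2 + 59]
16. n10.lim = "my"  [terminal]
17. n9.live = false  [C.mk == C.lab]
18. n0.wid = 30  [S₁.wid + 31]
19. n0.depth = 11  [S₁.wid * 3 + 14]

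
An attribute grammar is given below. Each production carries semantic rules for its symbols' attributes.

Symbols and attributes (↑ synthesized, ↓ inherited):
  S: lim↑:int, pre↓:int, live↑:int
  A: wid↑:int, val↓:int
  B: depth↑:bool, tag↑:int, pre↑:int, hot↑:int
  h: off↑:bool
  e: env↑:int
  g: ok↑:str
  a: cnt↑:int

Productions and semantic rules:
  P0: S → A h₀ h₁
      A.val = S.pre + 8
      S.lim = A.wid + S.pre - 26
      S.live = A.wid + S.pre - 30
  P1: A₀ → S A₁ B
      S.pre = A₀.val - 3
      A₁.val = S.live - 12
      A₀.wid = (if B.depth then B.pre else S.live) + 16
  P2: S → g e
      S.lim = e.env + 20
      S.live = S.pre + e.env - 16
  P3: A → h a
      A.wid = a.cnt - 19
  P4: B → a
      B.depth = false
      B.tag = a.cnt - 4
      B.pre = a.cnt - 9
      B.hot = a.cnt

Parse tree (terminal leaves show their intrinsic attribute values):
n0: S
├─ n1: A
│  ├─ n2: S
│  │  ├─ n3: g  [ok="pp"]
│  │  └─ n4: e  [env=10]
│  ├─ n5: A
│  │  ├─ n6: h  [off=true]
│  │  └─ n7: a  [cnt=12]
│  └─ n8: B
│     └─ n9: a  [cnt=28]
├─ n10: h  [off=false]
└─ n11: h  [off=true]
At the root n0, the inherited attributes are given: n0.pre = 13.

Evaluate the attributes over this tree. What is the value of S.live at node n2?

1. n0.pre = 13  [given at root]
2. n1.val = 21  [S.pre + 8]
3. n2.pre = 18  [A₀.val - 3]
4. n3.ok = "pp"  [terminal]
5. n4.env = 10  [terminal]
6. n2.lim = 30  [e.env + 20]
7. n2.live = 12  [S.pre + e.env - 16]
8. n5.val = 0  [S.live - 12]
9. n6.off = true  [terminal]
10. n7.cnt = 12  [terminal]
11. n5.wid = -7  [a.cnt - 19]
12. n9.cnt = 28  [terminal]
13. n8.depth = false  [false]
14. n8.tag = 24  [a.cnt - 4]
15. n8.pre = 19  [a.cnt - 9]
16. n8.hot = 28  [a.cnt]
17. n1.wid = 28  [(if B.depth then B.pre else S.live) + 16]
18. n10.off = false  [terminal]
19. n11.off = true  [terminal]
20. n0.lim = 15  [A.wid + S.pre - 26]
21. n0.live = 11  [A.wid + S.pre - 30]

12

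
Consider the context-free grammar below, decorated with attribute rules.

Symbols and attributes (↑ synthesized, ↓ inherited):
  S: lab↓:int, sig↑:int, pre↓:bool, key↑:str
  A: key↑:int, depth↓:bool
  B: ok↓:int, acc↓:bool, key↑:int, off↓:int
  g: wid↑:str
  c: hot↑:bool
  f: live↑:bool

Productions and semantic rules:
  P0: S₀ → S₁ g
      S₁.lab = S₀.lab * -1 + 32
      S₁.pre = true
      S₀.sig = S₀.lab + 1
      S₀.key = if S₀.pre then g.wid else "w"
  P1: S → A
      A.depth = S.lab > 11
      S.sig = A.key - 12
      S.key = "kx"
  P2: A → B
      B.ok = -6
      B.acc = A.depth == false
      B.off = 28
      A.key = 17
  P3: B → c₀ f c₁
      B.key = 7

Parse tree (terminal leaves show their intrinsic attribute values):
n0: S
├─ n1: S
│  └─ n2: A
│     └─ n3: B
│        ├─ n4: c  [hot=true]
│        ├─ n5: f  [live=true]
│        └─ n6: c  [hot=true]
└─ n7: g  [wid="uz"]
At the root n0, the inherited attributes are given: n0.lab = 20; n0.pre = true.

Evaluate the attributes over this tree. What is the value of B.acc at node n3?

1. n0.lab = 20  [given at root]
2. n0.pre = true  [given at root]
3. n1.lab = 12  [S₀.lab * -1 + 32]
4. n1.pre = true  [true]
5. n2.depth = true  [S.lab > 11]
6. n3.ok = -6  [-6]
7. n3.acc = false  [A.depth == false]
8. n3.off = 28  [28]
9. n4.hot = true  [terminal]
10. n5.live = true  [terminal]
11. n6.hot = true  [terminal]
12. n3.key = 7  [7]
13. n2.key = 17  [17]
14. n1.sig = 5  [A.key - 12]
15. n1.key = "kx"  ["kx"]
16. n7.wid = "uz"  [terminal]
17. n0.sig = 21  [S₀.lab + 1]
18. n0.key = "uz"  [if S₀.pre then g.wid else "w"]

false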